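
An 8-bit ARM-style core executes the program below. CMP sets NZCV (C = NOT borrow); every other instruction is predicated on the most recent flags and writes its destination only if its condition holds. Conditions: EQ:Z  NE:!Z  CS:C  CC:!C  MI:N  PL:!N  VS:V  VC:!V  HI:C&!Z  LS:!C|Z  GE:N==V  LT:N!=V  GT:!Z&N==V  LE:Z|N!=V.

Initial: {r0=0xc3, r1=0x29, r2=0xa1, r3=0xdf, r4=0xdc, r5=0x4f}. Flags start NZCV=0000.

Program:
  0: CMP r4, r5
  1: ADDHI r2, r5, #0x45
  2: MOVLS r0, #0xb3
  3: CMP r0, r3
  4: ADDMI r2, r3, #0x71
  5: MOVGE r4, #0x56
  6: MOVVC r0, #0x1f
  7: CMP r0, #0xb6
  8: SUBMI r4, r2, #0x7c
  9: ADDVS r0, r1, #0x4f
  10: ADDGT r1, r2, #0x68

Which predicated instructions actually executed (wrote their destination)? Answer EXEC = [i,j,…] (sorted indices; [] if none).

[0] flags=1010 → (cmp)
[1] flags=1010 HI?T → r2=0x94
[2] flags=1010 LS?F → skip
[3] flags=1000 → (cmp)
[4] flags=1000 MI?T → r2=0x50
[5] flags=1000 GE?F → skip
[6] flags=1000 VC?T → r0=0x1f
[7] flags=0000 → (cmp)
[8] flags=0000 MI?F → skip
[9] flags=0000 VS?F → skip
[10] flags=0000 GT?T → r1=0xb8

EXEC = [1,4,6,10]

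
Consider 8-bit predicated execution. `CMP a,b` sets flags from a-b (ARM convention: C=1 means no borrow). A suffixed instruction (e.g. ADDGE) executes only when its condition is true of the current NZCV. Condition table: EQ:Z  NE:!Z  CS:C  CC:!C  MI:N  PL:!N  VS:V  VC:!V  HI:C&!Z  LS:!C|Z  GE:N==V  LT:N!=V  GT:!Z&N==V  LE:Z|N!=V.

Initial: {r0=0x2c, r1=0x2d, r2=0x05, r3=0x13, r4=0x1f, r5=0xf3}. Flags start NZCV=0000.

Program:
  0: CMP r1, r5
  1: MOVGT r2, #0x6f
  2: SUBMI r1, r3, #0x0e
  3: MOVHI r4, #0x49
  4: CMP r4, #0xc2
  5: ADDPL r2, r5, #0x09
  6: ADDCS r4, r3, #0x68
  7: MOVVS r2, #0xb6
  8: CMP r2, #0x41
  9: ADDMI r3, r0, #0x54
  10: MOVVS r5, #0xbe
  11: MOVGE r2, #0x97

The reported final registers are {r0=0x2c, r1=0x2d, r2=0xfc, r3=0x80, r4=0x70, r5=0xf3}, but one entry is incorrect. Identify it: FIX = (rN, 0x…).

FIX = (r4, 0x1f)

0: ✓ CMP  NZCV=0000
1: ✓ MOVGT  r2←0x6f
2: · SUBMI
3: · MOVHI
4: ✓ CMP  NZCV=0000
5: ✓ ADDPL  r2←0xfc
6: · ADDCS
7: · MOVVS
8: ✓ CMP  NZCV=1010
9: ✓ ADDMI  r3←0x80
10: · MOVVS
11: · MOVGE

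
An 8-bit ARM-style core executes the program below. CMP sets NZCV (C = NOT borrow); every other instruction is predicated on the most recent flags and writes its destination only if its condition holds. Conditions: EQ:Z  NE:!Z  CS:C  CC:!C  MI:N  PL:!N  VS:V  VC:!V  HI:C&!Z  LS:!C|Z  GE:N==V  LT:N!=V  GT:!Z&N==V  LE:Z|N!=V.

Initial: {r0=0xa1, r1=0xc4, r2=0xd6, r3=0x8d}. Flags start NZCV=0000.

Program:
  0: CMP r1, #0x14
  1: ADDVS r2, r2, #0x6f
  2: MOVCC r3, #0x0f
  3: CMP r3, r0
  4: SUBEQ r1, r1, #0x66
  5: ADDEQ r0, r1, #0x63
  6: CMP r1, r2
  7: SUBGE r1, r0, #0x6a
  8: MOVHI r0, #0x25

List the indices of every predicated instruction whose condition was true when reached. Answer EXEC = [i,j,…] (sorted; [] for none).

[0] flags=1010 → (cmp)
[1] flags=1010 VS?F → skip
[2] flags=1010 CC?F → skip
[3] flags=1000 → (cmp)
[4] flags=1000 EQ?F → skip
[5] flags=1000 EQ?F → skip
[6] flags=1000 → (cmp)
[7] flags=1000 GE?F → skip
[8] flags=1000 HI?F → skip

EXEC = []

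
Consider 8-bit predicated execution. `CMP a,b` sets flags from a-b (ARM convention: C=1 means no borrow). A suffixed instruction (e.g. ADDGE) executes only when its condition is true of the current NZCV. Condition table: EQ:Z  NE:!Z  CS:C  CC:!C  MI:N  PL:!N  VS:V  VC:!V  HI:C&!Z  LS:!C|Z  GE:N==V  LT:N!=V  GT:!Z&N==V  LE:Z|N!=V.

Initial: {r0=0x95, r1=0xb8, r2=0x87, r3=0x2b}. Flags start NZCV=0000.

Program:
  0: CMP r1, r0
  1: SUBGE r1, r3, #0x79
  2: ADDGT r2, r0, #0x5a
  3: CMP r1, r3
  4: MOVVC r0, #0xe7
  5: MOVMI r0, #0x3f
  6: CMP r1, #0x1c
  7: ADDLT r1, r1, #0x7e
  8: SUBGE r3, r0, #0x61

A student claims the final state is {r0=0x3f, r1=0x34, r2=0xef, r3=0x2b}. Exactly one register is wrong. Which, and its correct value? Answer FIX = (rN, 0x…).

FIX = (r1, 0x30)

0: ✓ CMP  NZCV=0010
1: ✓ SUBGE  r1←0xb2
2: ✓ ADDGT  r2←0xef
3: ✓ CMP  NZCV=1010
4: ✓ MOVVC  r0←0xe7
5: ✓ MOVMI  r0←0x3f
6: ✓ CMP  NZCV=1010
7: ✓ ADDLT  r1←0x30
8: · SUBGE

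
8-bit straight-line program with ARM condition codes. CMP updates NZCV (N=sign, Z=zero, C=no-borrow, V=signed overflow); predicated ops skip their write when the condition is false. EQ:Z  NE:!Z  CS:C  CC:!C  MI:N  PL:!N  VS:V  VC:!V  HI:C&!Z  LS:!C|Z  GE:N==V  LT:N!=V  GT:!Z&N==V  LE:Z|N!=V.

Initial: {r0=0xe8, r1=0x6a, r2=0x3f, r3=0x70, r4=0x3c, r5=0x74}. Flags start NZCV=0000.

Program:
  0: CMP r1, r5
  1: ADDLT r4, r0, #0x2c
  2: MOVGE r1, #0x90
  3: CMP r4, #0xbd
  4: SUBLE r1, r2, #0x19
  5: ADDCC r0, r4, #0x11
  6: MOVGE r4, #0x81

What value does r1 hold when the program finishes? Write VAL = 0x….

VAL = 0x6a

0: ✓ CMP  NZCV=1000
1: ✓ ADDLT  r4←0x14
2: · MOVGE
3: ✓ CMP  NZCV=0000
4: · SUBLE
5: ✓ ADDCC  r0←0x25
6: ✓ MOVGE  r4←0x81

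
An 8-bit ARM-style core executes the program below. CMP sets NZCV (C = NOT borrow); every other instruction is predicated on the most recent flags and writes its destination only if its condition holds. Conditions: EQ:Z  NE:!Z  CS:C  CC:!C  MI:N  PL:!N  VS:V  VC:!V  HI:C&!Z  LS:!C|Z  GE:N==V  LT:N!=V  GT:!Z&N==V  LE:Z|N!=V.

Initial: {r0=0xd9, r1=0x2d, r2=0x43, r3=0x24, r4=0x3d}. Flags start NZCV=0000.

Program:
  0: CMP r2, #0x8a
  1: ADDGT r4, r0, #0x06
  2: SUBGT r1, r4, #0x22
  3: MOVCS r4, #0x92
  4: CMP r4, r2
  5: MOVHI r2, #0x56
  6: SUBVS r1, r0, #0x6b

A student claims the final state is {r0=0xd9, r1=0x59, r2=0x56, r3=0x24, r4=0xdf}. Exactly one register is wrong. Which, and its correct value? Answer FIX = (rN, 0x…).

FIX = (r1, 0xbd)

[0] flags=1001 → (cmp)
[1] flags=1001 GT?T → r4=0xdf
[2] flags=1001 GT?T → r1=0xbd
[3] flags=1001 CS?F → skip
[4] flags=1010 → (cmp)
[5] flags=1010 HI?T → r2=0x56
[6] flags=1010 VS?F → skip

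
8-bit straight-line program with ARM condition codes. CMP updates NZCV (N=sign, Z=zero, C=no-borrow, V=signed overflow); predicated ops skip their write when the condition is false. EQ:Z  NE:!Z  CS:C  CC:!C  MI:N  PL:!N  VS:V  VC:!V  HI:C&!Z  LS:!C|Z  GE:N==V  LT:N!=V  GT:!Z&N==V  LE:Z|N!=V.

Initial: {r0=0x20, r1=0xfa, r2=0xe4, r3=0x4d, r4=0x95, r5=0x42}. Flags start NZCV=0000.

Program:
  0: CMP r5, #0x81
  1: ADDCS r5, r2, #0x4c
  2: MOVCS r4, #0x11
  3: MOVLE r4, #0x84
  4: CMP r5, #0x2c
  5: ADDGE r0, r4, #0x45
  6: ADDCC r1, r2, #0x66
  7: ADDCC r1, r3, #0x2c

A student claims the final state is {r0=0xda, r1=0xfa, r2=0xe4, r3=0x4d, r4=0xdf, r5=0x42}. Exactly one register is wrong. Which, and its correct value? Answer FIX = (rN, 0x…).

FIX = (r4, 0x95)

[0] flags=1001 → (cmp)
[1] flags=1001 CS?F → skip
[2] flags=1001 CS?F → skip
[3] flags=1001 LE?F → skip
[4] flags=0010 → (cmp)
[5] flags=0010 GE?T → r0=0xda
[6] flags=0010 CC?F → skip
[7] flags=0010 CC?F → skip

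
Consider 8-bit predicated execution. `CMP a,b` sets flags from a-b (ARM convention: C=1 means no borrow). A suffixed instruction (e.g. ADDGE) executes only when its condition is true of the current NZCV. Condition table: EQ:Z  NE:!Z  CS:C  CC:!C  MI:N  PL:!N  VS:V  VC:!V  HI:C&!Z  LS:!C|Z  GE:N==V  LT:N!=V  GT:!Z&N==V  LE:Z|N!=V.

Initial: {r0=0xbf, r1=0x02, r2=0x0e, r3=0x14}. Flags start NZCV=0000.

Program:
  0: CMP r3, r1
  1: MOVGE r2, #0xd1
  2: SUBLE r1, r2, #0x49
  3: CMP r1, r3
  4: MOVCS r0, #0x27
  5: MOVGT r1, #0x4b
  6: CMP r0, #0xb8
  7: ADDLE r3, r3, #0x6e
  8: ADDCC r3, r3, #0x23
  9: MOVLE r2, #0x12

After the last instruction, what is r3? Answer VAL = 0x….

[0] flags=0010 → (cmp)
[1] flags=0010 GE?T → r2=0xd1
[2] flags=0010 LE?F → skip
[3] flags=1000 → (cmp)
[4] flags=1000 CS?F → skip
[5] flags=1000 GT?F → skip
[6] flags=0010 → (cmp)
[7] flags=0010 LE?F → skip
[8] flags=0010 CC?F → skip
[9] flags=0010 LE?F → skip

VAL = 0x14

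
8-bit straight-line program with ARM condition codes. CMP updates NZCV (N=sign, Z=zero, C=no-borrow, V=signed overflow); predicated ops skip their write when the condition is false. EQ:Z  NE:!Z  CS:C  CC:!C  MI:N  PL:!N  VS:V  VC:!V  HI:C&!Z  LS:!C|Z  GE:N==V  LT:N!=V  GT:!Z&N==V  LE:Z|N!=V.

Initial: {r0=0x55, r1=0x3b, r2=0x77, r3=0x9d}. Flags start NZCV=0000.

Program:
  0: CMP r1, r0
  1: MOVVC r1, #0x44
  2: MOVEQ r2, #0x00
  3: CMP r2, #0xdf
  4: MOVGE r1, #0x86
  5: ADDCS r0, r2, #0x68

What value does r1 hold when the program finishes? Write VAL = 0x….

[0] flags=1000 → (cmp)
[1] flags=1000 VC?T → r1=0x44
[2] flags=1000 EQ?F → skip
[3] flags=1001 → (cmp)
[4] flags=1001 GE?T → r1=0x86
[5] flags=1001 CS?F → skip

VAL = 0x86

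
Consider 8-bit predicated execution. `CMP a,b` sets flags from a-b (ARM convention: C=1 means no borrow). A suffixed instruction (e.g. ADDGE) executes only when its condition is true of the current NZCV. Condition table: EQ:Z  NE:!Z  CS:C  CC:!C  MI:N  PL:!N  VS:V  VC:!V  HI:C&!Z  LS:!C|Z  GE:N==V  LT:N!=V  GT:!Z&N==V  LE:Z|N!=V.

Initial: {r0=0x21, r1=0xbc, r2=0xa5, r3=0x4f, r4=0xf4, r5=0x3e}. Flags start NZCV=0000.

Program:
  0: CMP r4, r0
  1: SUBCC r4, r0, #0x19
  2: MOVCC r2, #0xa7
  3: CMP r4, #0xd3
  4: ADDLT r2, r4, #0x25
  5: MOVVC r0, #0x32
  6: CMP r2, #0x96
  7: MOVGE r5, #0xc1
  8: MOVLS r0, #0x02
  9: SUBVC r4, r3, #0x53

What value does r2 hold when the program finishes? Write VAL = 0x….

VAL = 0xa5

0: ✓ CMP  NZCV=1010
1: · SUBCC
2: · MOVCC
3: ✓ CMP  NZCV=0010
4: · ADDLT
5: ✓ MOVVC  r0←0x32
6: ✓ CMP  NZCV=0010
7: ✓ MOVGE  r5←0xc1
8: · MOVLS
9: ✓ SUBVC  r4←0xfc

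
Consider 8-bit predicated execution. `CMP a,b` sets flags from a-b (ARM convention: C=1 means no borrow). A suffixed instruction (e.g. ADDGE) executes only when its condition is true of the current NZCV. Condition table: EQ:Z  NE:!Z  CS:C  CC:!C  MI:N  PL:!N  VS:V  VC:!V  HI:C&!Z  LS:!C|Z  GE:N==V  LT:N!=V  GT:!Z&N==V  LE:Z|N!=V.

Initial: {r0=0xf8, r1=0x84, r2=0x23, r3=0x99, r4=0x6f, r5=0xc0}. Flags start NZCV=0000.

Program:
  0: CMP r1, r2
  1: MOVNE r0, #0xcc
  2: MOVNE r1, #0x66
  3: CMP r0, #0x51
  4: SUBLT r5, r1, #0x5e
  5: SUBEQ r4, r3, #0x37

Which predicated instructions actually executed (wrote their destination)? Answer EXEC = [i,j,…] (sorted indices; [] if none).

0: ✓ CMP  NZCV=0011
1: ✓ MOVNE  r0←0xcc
2: ✓ MOVNE  r1←0x66
3: ✓ CMP  NZCV=0011
4: ✓ SUBLT  r5←0x08
5: · SUBEQ

EXEC = [1,2,4]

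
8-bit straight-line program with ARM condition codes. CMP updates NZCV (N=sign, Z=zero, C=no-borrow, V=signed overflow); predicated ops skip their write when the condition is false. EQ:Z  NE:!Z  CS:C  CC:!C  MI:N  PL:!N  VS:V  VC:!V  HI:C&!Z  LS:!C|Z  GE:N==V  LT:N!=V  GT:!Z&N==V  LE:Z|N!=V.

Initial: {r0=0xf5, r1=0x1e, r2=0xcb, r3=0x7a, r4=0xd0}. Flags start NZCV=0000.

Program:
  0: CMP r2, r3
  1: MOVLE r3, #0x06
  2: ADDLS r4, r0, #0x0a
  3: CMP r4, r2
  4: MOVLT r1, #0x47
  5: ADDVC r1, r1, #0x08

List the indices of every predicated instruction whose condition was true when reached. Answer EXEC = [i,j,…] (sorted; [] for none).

EXEC = [1,5]

[0] flags=0011 → (cmp)
[1] flags=0011 LE?T → r3=0x06
[2] flags=0011 LS?F → skip
[3] flags=0010 → (cmp)
[4] flags=0010 LT?F → skip
[5] flags=0010 VC?T → r1=0x26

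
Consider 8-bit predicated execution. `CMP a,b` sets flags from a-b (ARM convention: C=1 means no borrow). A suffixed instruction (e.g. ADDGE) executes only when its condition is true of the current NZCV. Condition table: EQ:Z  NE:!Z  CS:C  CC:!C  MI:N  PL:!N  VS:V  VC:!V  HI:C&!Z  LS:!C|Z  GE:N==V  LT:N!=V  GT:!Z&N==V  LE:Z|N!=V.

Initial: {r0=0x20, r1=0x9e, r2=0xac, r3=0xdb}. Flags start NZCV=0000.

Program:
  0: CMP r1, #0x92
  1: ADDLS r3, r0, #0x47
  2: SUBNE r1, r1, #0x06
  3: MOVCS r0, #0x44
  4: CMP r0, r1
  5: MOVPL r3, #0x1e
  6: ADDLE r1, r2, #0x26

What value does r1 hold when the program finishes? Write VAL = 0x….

VAL = 0x98

0: ✓ CMP  NZCV=0010
1: · ADDLS
2: ✓ SUBNE  r1←0x98
3: ✓ MOVCS  r0←0x44
4: ✓ CMP  NZCV=1001
5: · MOVPL
6: · ADDLE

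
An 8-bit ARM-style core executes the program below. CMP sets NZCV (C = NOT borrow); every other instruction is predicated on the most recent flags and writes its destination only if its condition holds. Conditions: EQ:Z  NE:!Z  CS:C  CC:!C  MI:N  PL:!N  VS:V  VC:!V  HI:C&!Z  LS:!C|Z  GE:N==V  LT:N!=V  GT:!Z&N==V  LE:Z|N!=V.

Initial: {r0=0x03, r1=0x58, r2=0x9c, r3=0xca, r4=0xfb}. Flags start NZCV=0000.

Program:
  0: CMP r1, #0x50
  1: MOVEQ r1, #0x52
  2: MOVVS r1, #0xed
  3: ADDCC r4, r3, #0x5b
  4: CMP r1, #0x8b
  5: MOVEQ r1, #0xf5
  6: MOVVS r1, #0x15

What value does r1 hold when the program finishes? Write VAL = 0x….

VAL = 0x15

[0] flags=0010 → (cmp)
[1] flags=0010 EQ?F → skip
[2] flags=0010 VS?F → skip
[3] flags=0010 CC?F → skip
[4] flags=1001 → (cmp)
[5] flags=1001 EQ?F → skip
[6] flags=1001 VS?T → r1=0x15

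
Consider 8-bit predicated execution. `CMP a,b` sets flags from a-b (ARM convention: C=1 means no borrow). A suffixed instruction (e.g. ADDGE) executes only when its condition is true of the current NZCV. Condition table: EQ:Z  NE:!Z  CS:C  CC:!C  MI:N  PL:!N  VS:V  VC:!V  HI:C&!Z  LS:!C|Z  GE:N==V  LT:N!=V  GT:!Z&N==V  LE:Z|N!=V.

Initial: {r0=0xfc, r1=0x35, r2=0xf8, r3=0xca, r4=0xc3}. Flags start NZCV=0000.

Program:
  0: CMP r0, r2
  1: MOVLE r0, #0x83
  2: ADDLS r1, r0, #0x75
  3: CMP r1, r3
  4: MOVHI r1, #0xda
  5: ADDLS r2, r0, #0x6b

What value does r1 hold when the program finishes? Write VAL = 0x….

0: ✓ CMP  NZCV=0010
1: · MOVLE
2: · ADDLS
3: ✓ CMP  NZCV=0000
4: · MOVHI
5: ✓ ADDLS  r2←0x67

VAL = 0x35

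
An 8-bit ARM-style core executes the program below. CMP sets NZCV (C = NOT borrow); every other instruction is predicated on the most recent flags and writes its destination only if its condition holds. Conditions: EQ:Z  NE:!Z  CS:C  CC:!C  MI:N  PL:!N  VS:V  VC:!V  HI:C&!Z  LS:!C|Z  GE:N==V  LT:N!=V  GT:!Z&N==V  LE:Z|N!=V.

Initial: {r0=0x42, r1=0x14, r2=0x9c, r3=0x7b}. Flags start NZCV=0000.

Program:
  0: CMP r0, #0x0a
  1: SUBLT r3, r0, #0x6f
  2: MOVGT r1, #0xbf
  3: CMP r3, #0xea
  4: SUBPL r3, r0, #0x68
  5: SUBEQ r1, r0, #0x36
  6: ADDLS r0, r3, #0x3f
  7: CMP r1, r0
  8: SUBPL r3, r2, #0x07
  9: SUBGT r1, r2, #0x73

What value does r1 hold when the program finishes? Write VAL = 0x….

0: ✓ CMP  NZCV=0010
1: · SUBLT
2: ✓ MOVGT  r1←0xbf
3: ✓ CMP  NZCV=1001
4: · SUBPL
5: · SUBEQ
6: ✓ ADDLS  r0←0xba
7: ✓ CMP  NZCV=0010
8: ✓ SUBPL  r3←0x95
9: ✓ SUBGT  r1←0x29

VAL = 0x29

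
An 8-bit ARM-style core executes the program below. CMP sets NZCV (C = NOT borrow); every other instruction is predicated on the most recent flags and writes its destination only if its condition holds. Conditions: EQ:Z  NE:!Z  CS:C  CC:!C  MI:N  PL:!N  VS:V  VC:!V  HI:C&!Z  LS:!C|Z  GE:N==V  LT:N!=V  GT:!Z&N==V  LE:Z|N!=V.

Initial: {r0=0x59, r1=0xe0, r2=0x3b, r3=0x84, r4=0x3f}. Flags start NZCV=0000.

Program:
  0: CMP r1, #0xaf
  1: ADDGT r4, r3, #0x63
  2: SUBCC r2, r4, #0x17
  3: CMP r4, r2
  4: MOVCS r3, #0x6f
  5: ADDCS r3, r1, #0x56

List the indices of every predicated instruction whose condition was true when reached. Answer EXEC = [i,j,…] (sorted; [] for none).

0: ✓ CMP  NZCV=0010
1: ✓ ADDGT  r4←0xe7
2: · SUBCC
3: ✓ CMP  NZCV=1010
4: ✓ MOVCS  r3←0x6f
5: ✓ ADDCS  r3←0x36

EXEC = [1,4,5]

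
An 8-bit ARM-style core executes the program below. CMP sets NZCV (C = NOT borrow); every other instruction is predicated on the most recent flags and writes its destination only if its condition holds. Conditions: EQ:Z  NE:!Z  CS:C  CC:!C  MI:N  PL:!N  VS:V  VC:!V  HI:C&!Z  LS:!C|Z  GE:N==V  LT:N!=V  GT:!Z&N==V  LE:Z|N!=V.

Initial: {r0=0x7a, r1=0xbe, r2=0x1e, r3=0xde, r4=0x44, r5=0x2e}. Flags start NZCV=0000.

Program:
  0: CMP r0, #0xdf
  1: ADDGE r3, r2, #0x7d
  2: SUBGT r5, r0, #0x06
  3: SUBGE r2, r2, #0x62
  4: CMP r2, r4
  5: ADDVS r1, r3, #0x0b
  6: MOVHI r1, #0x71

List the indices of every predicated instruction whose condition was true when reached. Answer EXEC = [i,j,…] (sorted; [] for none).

0: ✓ CMP  NZCV=1001
1: ✓ ADDGE  r3←0x9b
2: ✓ SUBGT  r5←0x74
3: ✓ SUBGE  r2←0xbc
4: ✓ CMP  NZCV=0011
5: ✓ ADDVS  r1←0xa6
6: ✓ MOVHI  r1←0x71

EXEC = [1,2,3,5,6]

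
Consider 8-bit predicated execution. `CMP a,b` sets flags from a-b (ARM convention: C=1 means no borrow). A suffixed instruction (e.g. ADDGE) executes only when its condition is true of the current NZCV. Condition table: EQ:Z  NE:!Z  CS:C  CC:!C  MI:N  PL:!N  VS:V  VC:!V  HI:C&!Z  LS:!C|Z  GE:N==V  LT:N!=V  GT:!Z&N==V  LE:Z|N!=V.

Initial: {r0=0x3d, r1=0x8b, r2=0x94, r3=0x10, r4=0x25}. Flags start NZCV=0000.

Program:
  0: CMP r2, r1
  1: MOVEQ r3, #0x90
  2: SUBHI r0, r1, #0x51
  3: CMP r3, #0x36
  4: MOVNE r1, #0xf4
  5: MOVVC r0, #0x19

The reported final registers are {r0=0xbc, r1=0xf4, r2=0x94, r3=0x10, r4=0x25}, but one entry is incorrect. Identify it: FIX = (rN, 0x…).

FIX = (r0, 0x19)

0: ✓ CMP  NZCV=0010
1: · MOVEQ
2: ✓ SUBHI  r0←0x3a
3: ✓ CMP  NZCV=1000
4: ✓ MOVNE  r1←0xf4
5: ✓ MOVVC  r0←0x19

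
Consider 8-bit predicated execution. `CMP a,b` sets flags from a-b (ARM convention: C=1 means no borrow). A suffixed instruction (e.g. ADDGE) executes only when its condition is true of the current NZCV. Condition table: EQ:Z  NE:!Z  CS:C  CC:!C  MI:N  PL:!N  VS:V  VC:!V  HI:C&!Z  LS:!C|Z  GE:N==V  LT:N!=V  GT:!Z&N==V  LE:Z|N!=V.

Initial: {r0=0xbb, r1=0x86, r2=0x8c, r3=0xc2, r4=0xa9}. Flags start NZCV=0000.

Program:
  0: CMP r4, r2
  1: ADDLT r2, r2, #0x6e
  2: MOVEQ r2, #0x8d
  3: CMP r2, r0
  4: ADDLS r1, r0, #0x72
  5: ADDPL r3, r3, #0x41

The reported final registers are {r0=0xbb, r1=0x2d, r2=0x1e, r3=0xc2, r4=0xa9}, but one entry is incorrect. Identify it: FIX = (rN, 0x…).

[0] flags=0010 → (cmp)
[1] flags=0010 LT?F → skip
[2] flags=0010 EQ?F → skip
[3] flags=1000 → (cmp)
[4] flags=1000 LS?T → r1=0x2d
[5] flags=1000 PL?F → skip

FIX = (r2, 0x8c)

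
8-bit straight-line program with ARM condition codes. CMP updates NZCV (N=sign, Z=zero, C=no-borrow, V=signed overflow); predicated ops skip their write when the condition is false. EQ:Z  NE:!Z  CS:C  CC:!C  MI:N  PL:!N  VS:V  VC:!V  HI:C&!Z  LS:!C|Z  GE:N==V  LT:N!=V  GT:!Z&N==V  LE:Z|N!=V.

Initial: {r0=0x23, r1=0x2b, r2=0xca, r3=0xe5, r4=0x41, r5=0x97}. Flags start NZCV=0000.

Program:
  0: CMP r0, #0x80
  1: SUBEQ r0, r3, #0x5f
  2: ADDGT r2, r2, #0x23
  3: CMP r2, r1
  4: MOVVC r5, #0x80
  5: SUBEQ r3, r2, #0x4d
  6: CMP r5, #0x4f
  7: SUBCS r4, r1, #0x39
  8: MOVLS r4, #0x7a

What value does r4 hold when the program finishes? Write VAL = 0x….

[0] flags=1001 → (cmp)
[1] flags=1001 EQ?F → skip
[2] flags=1001 GT?T → r2=0xed
[3] flags=1010 → (cmp)
[4] flags=1010 VC?T → r5=0x80
[5] flags=1010 EQ?F → skip
[6] flags=0011 → (cmp)
[7] flags=0011 CS?T → r4=0xf2
[8] flags=0011 LS?F → skip

VAL = 0xf2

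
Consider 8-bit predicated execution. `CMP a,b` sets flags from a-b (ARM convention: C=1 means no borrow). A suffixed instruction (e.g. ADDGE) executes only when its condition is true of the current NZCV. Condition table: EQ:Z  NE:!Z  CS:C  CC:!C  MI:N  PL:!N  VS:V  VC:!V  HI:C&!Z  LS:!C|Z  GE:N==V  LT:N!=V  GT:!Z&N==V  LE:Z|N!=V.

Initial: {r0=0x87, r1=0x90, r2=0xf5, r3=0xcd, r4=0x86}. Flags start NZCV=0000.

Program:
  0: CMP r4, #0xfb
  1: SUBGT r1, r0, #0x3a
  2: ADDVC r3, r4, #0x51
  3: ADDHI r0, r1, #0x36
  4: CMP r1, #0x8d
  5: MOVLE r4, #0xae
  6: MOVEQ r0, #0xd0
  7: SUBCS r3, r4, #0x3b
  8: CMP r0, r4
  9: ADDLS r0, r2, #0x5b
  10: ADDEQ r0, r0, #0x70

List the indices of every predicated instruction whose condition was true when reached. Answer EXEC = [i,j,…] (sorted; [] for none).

0: ✓ CMP  NZCV=1000
1: · SUBGT
2: ✓ ADDVC  r3←0xd7
3: · ADDHI
4: ✓ CMP  NZCV=0010
5: · MOVLE
6: · MOVEQ
7: ✓ SUBCS  r3←0x4b
8: ✓ CMP  NZCV=0010
9: · ADDLS
10: · ADDEQ

EXEC = [2,7]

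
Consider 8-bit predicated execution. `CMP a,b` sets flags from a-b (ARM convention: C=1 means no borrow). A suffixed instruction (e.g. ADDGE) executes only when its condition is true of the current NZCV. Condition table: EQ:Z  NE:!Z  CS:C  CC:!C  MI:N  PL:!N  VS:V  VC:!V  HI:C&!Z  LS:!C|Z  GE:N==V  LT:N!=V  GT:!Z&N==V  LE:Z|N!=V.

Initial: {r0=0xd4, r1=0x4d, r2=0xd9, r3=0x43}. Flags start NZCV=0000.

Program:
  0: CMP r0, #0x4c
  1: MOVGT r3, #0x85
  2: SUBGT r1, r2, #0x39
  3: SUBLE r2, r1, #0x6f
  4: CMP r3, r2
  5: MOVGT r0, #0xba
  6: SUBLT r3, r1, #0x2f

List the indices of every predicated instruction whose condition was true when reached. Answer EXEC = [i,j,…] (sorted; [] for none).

[0] flags=1010 → (cmp)
[1] flags=1010 GT?F → skip
[2] flags=1010 GT?F → skip
[3] flags=1010 LE?T → r2=0xde
[4] flags=0000 → (cmp)
[5] flags=0000 GT?T → r0=0xba
[6] flags=0000 LT?F → skip

EXEC = [3,5]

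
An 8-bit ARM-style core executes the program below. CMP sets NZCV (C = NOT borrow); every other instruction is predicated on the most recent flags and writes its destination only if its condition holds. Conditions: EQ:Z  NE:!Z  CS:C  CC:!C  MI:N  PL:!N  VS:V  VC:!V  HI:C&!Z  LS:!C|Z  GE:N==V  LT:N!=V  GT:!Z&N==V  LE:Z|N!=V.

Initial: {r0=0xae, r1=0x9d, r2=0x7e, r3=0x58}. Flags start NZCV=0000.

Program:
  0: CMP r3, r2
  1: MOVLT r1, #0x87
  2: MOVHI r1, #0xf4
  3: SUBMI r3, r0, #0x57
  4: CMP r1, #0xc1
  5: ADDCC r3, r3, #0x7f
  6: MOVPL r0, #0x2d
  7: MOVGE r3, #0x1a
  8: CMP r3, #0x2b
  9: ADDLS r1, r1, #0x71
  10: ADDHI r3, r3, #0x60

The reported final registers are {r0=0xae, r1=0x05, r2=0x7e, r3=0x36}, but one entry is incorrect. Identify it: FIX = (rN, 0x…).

0: ✓ CMP  NZCV=1000
1: ✓ MOVLT  r1←0x87
2: · MOVHI
3: ✓ SUBMI  r3←0x57
4: ✓ CMP  NZCV=1000
5: ✓ ADDCC  r3←0xd6
6: · MOVPL
7: · MOVGE
8: ✓ CMP  NZCV=1010
9: · ADDLS
10: ✓ ADDHI  r3←0x36

FIX = (r1, 0x87)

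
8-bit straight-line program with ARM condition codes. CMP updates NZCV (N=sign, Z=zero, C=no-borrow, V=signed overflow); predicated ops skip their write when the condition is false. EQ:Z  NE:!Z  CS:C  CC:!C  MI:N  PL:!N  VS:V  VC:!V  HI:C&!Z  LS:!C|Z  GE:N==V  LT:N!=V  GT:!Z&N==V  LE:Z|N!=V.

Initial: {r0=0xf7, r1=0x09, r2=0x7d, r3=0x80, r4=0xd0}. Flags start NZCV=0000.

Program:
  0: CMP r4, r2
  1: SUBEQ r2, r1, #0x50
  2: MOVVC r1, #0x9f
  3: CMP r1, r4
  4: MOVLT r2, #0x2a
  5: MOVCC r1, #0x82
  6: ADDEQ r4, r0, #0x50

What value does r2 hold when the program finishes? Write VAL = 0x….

VAL = 0x7d

[0] flags=0011 → (cmp)
[1] flags=0011 EQ?F → skip
[2] flags=0011 VC?F → skip
[3] flags=0000 → (cmp)
[4] flags=0000 LT?F → skip
[5] flags=0000 CC?T → r1=0x82
[6] flags=0000 EQ?F → skip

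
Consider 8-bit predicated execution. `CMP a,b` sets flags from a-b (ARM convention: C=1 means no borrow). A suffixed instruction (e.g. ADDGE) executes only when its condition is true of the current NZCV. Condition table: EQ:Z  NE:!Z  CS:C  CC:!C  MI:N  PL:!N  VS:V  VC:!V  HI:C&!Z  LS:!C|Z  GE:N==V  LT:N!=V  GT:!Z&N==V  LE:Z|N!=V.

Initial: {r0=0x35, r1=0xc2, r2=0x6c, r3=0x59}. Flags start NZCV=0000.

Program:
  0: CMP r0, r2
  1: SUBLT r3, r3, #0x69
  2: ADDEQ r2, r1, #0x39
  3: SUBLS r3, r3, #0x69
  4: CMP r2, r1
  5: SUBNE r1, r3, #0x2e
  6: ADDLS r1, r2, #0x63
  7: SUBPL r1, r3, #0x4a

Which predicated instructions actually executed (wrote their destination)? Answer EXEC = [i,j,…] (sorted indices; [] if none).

EXEC = [1,3,5,6]

0: ✓ CMP  NZCV=1000
1: ✓ SUBLT  r3←0xf0
2: · ADDEQ
3: ✓ SUBLS  r3←0x87
4: ✓ CMP  NZCV=1001
5: ✓ SUBNE  r1←0x59
6: ✓ ADDLS  r1←0xcf
7: · SUBPL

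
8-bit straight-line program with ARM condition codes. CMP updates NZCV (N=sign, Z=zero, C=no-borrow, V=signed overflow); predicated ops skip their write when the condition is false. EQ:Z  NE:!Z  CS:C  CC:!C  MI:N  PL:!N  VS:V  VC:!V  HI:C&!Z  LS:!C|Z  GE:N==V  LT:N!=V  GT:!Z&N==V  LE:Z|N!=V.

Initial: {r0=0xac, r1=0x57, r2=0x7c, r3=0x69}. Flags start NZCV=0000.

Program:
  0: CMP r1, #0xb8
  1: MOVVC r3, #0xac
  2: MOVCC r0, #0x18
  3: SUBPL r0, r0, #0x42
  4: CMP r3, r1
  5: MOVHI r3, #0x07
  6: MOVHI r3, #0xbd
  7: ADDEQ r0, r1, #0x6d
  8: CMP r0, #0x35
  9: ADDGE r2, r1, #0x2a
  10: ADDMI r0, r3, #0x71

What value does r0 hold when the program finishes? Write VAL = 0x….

VAL = 0x2e

0: ✓ CMP  NZCV=1001
1: · MOVVC
2: ✓ MOVCC  r0←0x18
3: · SUBPL
4: ✓ CMP  NZCV=0010
5: ✓ MOVHI  r3←0x07
6: ✓ MOVHI  r3←0xbd
7: · ADDEQ
8: ✓ CMP  NZCV=1000
9: · ADDGE
10: ✓ ADDMI  r0←0x2e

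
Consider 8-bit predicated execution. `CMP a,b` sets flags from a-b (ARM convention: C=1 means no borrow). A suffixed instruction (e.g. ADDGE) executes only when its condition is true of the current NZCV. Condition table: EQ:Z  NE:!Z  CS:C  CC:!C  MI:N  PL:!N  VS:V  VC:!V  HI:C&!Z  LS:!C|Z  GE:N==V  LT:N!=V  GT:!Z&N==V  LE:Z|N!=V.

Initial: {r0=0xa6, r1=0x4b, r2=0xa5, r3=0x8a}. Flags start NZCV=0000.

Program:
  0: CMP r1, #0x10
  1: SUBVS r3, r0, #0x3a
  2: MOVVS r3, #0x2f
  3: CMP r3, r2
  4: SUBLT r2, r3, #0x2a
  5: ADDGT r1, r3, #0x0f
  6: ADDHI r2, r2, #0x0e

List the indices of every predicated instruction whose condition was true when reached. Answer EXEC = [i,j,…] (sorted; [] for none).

0: ✓ CMP  NZCV=0010
1: · SUBVS
2: · MOVVS
3: ✓ CMP  NZCV=1000
4: ✓ SUBLT  r2←0x60
5: · ADDGT
6: · ADDHI

EXEC = [4]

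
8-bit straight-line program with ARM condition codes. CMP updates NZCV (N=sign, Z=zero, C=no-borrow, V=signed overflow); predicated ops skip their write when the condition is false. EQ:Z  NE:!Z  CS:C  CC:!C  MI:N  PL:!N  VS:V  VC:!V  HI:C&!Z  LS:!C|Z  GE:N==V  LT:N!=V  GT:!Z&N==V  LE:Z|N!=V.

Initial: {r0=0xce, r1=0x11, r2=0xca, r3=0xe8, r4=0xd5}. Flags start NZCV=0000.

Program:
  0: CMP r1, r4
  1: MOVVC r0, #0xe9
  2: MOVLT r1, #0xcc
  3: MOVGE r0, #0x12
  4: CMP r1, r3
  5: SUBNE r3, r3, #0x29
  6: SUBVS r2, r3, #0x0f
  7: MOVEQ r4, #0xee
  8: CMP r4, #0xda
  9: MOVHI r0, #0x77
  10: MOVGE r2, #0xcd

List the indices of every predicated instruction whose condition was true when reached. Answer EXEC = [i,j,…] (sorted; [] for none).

0: ✓ CMP  NZCV=0000
1: ✓ MOVVC  r0←0xe9
2: · MOVLT
3: ✓ MOVGE  r0←0x12
4: ✓ CMP  NZCV=0000
5: ✓ SUBNE  r3←0xbf
6: · SUBVS
7: · MOVEQ
8: ✓ CMP  NZCV=1000
9: · MOVHI
10: · MOVGE

EXEC = [1,3,5]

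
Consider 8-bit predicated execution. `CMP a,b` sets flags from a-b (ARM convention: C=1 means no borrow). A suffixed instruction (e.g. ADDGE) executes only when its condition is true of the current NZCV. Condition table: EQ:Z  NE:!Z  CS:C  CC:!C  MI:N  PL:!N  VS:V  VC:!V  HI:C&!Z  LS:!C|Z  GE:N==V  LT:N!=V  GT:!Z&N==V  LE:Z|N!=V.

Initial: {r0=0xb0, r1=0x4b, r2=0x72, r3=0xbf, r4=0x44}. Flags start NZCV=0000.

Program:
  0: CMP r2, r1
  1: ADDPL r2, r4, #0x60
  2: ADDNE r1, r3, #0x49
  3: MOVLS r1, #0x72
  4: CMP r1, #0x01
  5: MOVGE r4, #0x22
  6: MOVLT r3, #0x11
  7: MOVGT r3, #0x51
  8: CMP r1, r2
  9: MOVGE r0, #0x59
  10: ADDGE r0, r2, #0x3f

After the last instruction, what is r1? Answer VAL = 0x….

VAL = 0x08

[0] flags=0010 → (cmp)
[1] flags=0010 PL?T → r2=0xa4
[2] flags=0010 NE?T → r1=0x08
[3] flags=0010 LS?F → skip
[4] flags=0010 → (cmp)
[5] flags=0010 GE?T → r4=0x22
[6] flags=0010 LT?F → skip
[7] flags=0010 GT?T → r3=0x51
[8] flags=0000 → (cmp)
[9] flags=0000 GE?T → r0=0x59
[10] flags=0000 GE?T → r0=0xe3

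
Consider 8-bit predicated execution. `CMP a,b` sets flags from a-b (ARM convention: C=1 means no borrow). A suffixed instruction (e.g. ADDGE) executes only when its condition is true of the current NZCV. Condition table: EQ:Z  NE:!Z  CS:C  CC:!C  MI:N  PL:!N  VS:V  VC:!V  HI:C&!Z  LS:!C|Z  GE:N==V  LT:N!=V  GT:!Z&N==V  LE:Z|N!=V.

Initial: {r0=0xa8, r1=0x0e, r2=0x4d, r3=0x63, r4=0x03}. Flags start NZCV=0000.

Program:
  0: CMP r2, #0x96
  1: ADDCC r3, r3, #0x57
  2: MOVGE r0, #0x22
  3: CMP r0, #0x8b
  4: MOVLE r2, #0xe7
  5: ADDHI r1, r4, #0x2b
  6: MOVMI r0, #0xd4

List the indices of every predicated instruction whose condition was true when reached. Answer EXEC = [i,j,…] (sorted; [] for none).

EXEC = [1,2,6]

0: ✓ CMP  NZCV=1001
1: ✓ ADDCC  r3←0xba
2: ✓ MOVGE  r0←0x22
3: ✓ CMP  NZCV=1001
4: · MOVLE
5: · ADDHI
6: ✓ MOVMI  r0←0xd4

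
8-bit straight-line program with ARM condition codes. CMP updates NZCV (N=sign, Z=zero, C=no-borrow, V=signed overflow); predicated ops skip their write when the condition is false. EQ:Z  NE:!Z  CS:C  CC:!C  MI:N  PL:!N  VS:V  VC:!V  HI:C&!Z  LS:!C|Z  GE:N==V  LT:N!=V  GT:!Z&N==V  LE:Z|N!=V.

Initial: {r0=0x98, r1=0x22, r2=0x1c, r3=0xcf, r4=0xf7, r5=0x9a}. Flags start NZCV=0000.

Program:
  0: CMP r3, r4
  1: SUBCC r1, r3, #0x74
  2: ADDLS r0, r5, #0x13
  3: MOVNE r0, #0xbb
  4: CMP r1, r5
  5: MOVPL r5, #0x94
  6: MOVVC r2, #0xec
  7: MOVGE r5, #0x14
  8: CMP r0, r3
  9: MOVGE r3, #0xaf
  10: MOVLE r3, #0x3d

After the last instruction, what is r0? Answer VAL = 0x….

[0] flags=1000 → (cmp)
[1] flags=1000 CC?T → r1=0x5b
[2] flags=1000 LS?T → r0=0xad
[3] flags=1000 NE?T → r0=0xbb
[4] flags=1001 → (cmp)
[5] flags=1001 PL?F → skip
[6] flags=1001 VC?F → skip
[7] flags=1001 GE?T → r5=0x14
[8] flags=1000 → (cmp)
[9] flags=1000 GE?F → skip
[10] flags=1000 LE?T → r3=0x3d

VAL = 0xbb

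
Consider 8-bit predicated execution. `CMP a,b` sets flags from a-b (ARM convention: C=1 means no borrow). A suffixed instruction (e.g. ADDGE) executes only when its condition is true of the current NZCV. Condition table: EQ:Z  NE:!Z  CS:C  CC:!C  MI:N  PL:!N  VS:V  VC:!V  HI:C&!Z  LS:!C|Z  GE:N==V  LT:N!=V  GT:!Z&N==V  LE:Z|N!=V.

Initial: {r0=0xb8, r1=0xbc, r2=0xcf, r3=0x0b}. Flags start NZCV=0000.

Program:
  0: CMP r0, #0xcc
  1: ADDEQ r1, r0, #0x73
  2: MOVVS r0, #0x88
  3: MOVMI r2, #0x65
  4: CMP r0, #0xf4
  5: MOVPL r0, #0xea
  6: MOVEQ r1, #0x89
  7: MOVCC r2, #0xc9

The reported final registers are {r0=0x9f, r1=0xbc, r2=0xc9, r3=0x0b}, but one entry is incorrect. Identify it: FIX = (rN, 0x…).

FIX = (r0, 0xb8)

0: ✓ CMP  NZCV=1000
1: · ADDEQ
2: · MOVVS
3: ✓ MOVMI  r2←0x65
4: ✓ CMP  NZCV=1000
5: · MOVPL
6: · MOVEQ
7: ✓ MOVCC  r2←0xc9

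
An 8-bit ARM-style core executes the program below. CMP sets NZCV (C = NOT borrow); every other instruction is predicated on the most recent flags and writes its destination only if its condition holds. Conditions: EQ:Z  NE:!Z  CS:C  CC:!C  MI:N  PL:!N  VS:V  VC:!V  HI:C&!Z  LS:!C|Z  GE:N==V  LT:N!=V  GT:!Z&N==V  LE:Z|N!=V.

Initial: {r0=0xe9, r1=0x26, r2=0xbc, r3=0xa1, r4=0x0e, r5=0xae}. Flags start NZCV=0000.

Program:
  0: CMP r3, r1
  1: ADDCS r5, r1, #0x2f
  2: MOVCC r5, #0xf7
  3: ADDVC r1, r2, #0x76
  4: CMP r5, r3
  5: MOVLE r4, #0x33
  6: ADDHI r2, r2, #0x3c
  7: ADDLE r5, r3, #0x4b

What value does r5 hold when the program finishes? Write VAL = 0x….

[0] flags=0011 → (cmp)
[1] flags=0011 CS?T → r5=0x55
[2] flags=0011 CC?F → skip
[3] flags=0011 VC?F → skip
[4] flags=1001 → (cmp)
[5] flags=1001 LE?F → skip
[6] flags=1001 HI?F → skip
[7] flags=1001 LE?F → skip

VAL = 0x55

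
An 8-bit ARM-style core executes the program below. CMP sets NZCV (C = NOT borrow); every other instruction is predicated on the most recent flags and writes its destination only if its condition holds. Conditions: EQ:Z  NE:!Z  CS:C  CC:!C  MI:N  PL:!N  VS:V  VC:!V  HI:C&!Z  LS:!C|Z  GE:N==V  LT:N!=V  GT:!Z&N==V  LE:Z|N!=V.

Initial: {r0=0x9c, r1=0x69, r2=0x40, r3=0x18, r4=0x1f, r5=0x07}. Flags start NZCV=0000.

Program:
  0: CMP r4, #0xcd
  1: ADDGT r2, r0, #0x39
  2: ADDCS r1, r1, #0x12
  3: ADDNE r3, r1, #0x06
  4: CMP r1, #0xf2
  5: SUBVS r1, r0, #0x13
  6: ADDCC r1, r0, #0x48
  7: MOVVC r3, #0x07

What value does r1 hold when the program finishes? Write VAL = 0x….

VAL = 0xe4

[0] flags=0000 → (cmp)
[1] flags=0000 GT?T → r2=0xd5
[2] flags=0000 CS?F → skip
[3] flags=0000 NE?T → r3=0x6f
[4] flags=0000 → (cmp)
[5] flags=0000 VS?F → skip
[6] flags=0000 CC?T → r1=0xe4
[7] flags=0000 VC?T → r3=0x07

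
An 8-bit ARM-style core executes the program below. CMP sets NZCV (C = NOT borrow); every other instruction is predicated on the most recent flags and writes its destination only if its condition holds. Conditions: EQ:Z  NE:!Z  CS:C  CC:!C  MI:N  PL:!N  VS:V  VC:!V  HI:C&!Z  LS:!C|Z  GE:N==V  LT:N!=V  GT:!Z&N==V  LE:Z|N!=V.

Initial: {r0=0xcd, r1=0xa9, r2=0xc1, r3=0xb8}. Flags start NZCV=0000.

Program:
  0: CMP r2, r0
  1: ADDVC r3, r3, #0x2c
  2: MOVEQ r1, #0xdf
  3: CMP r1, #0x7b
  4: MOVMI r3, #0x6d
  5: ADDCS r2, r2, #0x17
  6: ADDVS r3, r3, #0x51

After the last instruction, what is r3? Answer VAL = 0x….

VAL = 0x35

[0] flags=1000 → (cmp)
[1] flags=1000 VC?T → r3=0xe4
[2] flags=1000 EQ?F → skip
[3] flags=0011 → (cmp)
[4] flags=0011 MI?F → skip
[5] flags=0011 CS?T → r2=0xd8
[6] flags=0011 VS?T → r3=0x35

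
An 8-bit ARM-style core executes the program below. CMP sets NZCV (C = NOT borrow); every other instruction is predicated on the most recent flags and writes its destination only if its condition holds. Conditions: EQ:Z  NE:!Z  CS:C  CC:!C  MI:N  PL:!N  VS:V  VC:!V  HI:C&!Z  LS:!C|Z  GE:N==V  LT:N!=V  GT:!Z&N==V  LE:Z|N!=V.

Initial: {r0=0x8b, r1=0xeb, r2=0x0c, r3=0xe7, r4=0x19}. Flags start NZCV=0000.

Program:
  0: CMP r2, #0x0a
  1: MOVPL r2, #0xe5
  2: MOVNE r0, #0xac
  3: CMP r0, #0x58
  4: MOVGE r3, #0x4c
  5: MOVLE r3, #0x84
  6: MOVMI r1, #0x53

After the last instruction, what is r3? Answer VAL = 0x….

0: ✓ CMP  NZCV=0010
1: ✓ MOVPL  r2←0xe5
2: ✓ MOVNE  r0←0xac
3: ✓ CMP  NZCV=0011
4: · MOVGE
5: ✓ MOVLE  r3←0x84
6: · MOVMI

VAL = 0x84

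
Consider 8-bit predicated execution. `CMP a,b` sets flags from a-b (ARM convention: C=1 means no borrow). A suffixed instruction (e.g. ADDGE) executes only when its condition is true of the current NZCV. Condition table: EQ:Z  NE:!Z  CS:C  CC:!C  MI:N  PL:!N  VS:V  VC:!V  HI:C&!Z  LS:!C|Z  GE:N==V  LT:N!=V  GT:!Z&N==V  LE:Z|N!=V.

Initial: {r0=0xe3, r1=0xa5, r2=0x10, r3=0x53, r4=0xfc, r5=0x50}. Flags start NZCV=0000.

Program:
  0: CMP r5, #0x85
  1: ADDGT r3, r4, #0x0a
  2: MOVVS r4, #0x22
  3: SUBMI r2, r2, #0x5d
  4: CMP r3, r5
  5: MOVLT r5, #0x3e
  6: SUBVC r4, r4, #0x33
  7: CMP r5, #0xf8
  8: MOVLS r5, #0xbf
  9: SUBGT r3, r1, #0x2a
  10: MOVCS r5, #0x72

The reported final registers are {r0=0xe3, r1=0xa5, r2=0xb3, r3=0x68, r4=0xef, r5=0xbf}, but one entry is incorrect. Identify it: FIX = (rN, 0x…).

FIX = (r3, 0x7b)

0: ✓ CMP  NZCV=1001
1: ✓ ADDGT  r3←0x06
2: ✓ MOVVS  r4←0x22
3: ✓ SUBMI  r2←0xb3
4: ✓ CMP  NZCV=1000
5: ✓ MOVLT  r5←0x3e
6: ✓ SUBVC  r4←0xef
7: ✓ CMP  NZCV=0000
8: ✓ MOVLS  r5←0xbf
9: ✓ SUBGT  r3←0x7b
10: · MOVCS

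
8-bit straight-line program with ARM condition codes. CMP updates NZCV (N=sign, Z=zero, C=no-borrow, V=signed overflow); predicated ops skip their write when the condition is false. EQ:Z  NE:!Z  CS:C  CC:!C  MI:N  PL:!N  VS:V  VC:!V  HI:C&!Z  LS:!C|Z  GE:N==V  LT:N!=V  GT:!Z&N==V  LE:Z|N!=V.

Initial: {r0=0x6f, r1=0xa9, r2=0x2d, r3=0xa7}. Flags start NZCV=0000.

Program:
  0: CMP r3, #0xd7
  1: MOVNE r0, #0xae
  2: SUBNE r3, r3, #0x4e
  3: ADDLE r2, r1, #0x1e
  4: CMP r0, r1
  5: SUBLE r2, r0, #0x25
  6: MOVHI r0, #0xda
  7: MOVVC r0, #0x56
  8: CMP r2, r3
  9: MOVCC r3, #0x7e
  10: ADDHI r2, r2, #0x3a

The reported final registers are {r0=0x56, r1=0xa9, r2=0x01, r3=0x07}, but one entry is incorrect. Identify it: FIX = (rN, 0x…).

0: ✓ CMP  NZCV=1000
1: ✓ MOVNE  r0←0xae
2: ✓ SUBNE  r3←0x59
3: ✓ ADDLE  r2←0xc7
4: ✓ CMP  NZCV=0010
5: · SUBLE
6: ✓ MOVHI  r0←0xda
7: ✓ MOVVC  r0←0x56
8: ✓ CMP  NZCV=0011
9: · MOVCC
10: ✓ ADDHI  r2←0x01

FIX = (r3, 0x59)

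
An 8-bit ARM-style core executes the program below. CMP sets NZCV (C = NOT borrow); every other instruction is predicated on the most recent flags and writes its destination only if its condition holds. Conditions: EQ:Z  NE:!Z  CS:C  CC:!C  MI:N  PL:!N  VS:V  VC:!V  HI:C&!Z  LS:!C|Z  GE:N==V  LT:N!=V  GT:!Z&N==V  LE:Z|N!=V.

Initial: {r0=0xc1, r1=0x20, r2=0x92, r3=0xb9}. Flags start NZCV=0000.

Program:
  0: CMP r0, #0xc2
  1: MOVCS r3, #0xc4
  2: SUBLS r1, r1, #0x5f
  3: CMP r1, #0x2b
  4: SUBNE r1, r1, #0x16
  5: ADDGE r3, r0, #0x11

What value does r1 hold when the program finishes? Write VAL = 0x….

VAL = 0xab

0: ✓ CMP  NZCV=1000
1: · MOVCS
2: ✓ SUBLS  r1←0xc1
3: ✓ CMP  NZCV=1010
4: ✓ SUBNE  r1←0xab
5: · ADDGE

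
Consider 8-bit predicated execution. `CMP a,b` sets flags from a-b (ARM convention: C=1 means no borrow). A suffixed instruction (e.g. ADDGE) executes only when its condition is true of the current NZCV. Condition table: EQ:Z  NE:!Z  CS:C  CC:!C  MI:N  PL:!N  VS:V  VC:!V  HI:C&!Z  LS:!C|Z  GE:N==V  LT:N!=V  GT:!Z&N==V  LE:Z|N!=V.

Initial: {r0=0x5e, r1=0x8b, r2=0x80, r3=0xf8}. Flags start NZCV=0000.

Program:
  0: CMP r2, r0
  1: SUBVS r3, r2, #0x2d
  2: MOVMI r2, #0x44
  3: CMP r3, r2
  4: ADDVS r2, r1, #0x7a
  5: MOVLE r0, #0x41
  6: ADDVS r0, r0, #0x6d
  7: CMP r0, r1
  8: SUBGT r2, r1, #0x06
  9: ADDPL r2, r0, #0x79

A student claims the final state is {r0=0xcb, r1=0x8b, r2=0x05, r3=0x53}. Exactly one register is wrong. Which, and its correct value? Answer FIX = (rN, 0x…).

[0] flags=0011 → (cmp)
[1] flags=0011 VS?T → r3=0x53
[2] flags=0011 MI?F → skip
[3] flags=1001 → (cmp)
[4] flags=1001 VS?T → r2=0x05
[5] flags=1001 LE?F → skip
[6] flags=1001 VS?T → r0=0xcb
[7] flags=0010 → (cmp)
[8] flags=0010 GT?T → r2=0x85
[9] flags=0010 PL?T → r2=0x44

FIX = (r2, 0x44)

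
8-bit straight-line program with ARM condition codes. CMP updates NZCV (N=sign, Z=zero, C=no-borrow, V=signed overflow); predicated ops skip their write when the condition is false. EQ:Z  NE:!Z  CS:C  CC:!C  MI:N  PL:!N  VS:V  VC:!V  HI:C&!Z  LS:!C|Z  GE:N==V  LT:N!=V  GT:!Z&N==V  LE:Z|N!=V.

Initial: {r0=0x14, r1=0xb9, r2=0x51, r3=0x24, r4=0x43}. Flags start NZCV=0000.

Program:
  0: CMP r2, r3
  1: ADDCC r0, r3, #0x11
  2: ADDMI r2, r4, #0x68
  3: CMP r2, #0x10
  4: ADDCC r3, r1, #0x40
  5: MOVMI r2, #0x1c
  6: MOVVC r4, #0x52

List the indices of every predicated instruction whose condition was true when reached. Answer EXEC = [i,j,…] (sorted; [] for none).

0: ✓ CMP  NZCV=0010
1: · ADDCC
2: · ADDMI
3: ✓ CMP  NZCV=0010
4: · ADDCC
5: · MOVMI
6: ✓ MOVVC  r4←0x52

EXEC = [6]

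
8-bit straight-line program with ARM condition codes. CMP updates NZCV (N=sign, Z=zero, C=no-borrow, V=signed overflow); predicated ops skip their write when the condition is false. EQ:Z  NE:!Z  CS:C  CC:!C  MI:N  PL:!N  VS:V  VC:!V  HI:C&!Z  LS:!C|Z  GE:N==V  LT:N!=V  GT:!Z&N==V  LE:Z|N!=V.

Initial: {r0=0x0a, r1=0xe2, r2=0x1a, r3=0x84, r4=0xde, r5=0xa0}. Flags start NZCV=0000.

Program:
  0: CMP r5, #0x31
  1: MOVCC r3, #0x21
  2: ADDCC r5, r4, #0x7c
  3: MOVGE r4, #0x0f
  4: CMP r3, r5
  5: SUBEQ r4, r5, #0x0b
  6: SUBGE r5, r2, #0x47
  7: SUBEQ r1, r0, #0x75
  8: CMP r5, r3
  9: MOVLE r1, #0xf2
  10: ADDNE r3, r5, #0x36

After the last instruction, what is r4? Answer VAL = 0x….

0: ✓ CMP  NZCV=0011
1: · MOVCC
2: · ADDCC
3: · MOVGE
4: ✓ CMP  NZCV=1000
5: · SUBEQ
6: · SUBGE
7: · SUBEQ
8: ✓ CMP  NZCV=0010
9: · MOVLE
10: ✓ ADDNE  r3←0xd6

VAL = 0xde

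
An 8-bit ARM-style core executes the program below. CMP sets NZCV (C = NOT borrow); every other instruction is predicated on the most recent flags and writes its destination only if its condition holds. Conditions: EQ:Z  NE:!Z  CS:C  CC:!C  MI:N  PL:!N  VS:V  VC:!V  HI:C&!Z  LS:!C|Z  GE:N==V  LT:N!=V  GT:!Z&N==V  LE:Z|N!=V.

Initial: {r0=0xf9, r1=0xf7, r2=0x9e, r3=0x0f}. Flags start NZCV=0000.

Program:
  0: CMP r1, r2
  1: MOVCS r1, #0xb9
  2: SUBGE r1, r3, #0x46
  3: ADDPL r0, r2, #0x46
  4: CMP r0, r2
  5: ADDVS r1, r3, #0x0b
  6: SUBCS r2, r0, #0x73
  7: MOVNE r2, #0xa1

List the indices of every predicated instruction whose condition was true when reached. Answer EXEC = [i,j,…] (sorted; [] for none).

EXEC = [1,2,3,6,7]

[0] flags=0010 → (cmp)
[1] flags=0010 CS?T → r1=0xb9
[2] flags=0010 GE?T → r1=0xc9
[3] flags=0010 PL?T → r0=0xe4
[4] flags=0010 → (cmp)
[5] flags=0010 VS?F → skip
[6] flags=0010 CS?T → r2=0x71
[7] flags=0010 NE?T → r2=0xa1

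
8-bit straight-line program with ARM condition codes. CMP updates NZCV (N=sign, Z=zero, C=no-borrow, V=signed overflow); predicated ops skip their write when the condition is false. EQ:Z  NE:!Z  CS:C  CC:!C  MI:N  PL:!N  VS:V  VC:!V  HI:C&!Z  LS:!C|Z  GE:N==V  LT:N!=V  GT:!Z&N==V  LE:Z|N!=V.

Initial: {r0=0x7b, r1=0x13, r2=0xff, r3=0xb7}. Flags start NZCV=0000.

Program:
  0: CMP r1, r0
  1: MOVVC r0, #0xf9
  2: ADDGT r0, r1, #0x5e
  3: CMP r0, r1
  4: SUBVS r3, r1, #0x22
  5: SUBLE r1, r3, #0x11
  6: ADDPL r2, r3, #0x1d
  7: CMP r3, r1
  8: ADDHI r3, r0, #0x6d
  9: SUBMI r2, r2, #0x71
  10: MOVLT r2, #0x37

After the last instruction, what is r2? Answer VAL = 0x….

[0] flags=1000 → (cmp)
[1] flags=1000 VC?T → r0=0xf9
[2] flags=1000 GT?F → skip
[3] flags=1010 → (cmp)
[4] flags=1010 VS?F → skip
[5] flags=1010 LE?T → r1=0xa6
[6] flags=1010 PL?F → skip
[7] flags=0010 → (cmp)
[8] flags=0010 HI?T → r3=0x66
[9] flags=0010 MI?F → skip
[10] flags=0010 LT?F → skip

VAL = 0xff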